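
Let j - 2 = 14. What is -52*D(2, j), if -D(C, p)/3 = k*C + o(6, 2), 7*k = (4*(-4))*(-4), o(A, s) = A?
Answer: 26520/7 ≈ 3788.6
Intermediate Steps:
j = 16 (j = 2 + 14 = 16)
k = 64/7 (k = ((4*(-4))*(-4))/7 = (-16*(-4))/7 = (⅐)*64 = 64/7 ≈ 9.1429)
D(C, p) = -18 - 192*C/7 (D(C, p) = -3*(64*C/7 + 6) = -3*(6 + 64*C/7) = -18 - 192*C/7)
-52*D(2, j) = -52*(-18 - 192/7*2) = -52*(-18 - 384/7) = -52*(-510/7) = 26520/7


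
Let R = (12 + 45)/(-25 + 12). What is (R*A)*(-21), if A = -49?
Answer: -58653/13 ≈ -4511.8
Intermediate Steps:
R = -57/13 (R = 57/(-13) = 57*(-1/13) = -57/13 ≈ -4.3846)
(R*A)*(-21) = -57/13*(-49)*(-21) = (2793/13)*(-21) = -58653/13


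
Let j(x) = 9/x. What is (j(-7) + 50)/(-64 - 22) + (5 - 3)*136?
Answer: 163403/602 ≈ 271.43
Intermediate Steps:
(j(-7) + 50)/(-64 - 22) + (5 - 3)*136 = (9/(-7) + 50)/(-64 - 22) + (5 - 3)*136 = (9*(-⅐) + 50)/(-86) + 2*136 = (-9/7 + 50)*(-1/86) + 272 = (341/7)*(-1/86) + 272 = -341/602 + 272 = 163403/602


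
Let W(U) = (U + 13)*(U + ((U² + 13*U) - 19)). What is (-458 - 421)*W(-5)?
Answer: 450048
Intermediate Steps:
W(U) = (13 + U)*(-19 + U² + 14*U) (W(U) = (13 + U)*(U + (-19 + U² + 13*U)) = (13 + U)*(-19 + U² + 14*U))
(-458 - 421)*W(-5) = (-458 - 421)*(-247 + (-5)³ + 27*(-5)² + 163*(-5)) = -879*(-247 - 125 + 27*25 - 815) = -879*(-247 - 125 + 675 - 815) = -879*(-512) = 450048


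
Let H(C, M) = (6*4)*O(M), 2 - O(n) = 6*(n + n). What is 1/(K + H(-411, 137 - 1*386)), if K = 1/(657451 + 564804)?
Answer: 1222255/87709018801 ≈ 1.3935e-5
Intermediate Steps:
O(n) = 2 - 12*n (O(n) = 2 - 6*(n + n) = 2 - 6*2*n = 2 - 12*n)
H(C, M) = 48 - 288*M (H(C, M) = (6*4)*(2 - 12*M) = 24*(2 - 12*M) = 48 - 288*M)
K = 1/1222255 ≈ 8.1816e-7
1/(K + H(-411, 137 - 1*386)) = 1/(1/1222255 + (48 - 288*(137 - 1*386))) = 1/(1/1222255 + (48 - 288*(137 - 386))) = 1/(1/1222255 + (48 - 288*(-249))) = 1/(1/1222255 + (48 + 71712)) = 1/(1/1222255 + 71760) = 1/(87709018801/1222255) = 1222255/87709018801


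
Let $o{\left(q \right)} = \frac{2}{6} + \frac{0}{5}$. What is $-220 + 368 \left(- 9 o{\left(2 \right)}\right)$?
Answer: $-1324$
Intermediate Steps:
$o{\left(q \right)} = \frac{1}{3}$ ($o{\left(q \right)} = 2 \cdot \frac{1}{6} + 0 \cdot \frac{1}{5} = \frac{1}{3} + 0 = \frac{1}{3}$)
$-220 + 368 \left(- 9 o{\left(2 \right)}\right) = -220 + 368 \left(\left(-9\right) \frac{1}{3}\right) = -220 + 368 \left(-3\right) = -220 - 1104 = -1324$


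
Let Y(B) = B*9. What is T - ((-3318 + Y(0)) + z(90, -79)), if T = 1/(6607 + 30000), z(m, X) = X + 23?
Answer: 123512019/36607 ≈ 3374.0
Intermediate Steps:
Y(B) = 9*B
z(m, X) = 23 + X
T = 1/36607 ≈ 2.7317e-5
T - ((-3318 + Y(0)) + z(90, -79)) = 1/36607 - ((-3318 + 9*0) + (23 - 79)) = 1/36607 - ((-3318 + 0) - 56) = 1/36607 - (-3318 - 56) = 1/36607 - 1*(-3374) = 1/36607 + 3374 = 123512019/36607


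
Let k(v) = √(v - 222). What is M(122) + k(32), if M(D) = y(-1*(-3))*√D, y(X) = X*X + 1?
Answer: 10*√122 + I*√190 ≈ 110.45 + 13.784*I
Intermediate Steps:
y(X) = 1 + X² (y(X) = X² + 1 = 1 + X²)
M(D) = 10*√D (M(D) = (1 + (-1*(-3))²)*√D = (1 + 3²)*√D = (1 + 9)*√D = 10*√D)
k(v) = √(-222 + v)
M(122) + k(32) = 10*√122 + √(-222 + 32) = 10*√122 + √(-190) = 10*√122 + I*√190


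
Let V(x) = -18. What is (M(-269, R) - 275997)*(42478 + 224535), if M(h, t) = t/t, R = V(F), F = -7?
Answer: -73694519948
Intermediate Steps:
R = -18
M(h, t) = 1
(M(-269, R) - 275997)*(42478 + 224535) = (1 - 275997)*(42478 + 224535) = -275996*267013 = -73694519948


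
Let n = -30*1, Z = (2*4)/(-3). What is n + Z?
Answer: -98/3 ≈ -32.667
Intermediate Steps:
Z = -8/3 (Z = 8*(-⅓) = -8/3 ≈ -2.6667)
n = -30
n + Z = -30 - 8/3 = -98/3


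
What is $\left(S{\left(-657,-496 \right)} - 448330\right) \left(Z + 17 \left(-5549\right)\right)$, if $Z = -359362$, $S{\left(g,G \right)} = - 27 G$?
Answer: $197329195910$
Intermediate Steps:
$\left(S{\left(-657,-496 \right)} - 448330\right) \left(Z + 17 \left(-5549\right)\right) = \left(\left(-27\right) \left(-496\right) - 448330\right) \left(-359362 + 17 \left(-5549\right)\right) = \left(13392 - 448330\right) \left(-359362 - 94333\right) = \left(-434938\right) \left(-453695\right) = 197329195910$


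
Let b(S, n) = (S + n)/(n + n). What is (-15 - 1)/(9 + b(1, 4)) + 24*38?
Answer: 70096/77 ≈ 910.34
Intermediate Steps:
b(S, n) = (S + n)/(2*n) (b(S, n) = (S + n)/((2*n)) = (S + n)*(1/(2*n)) = (S + n)/(2*n))
(-15 - 1)/(9 + b(1, 4)) + 24*38 = (-15 - 1)/(9 + (1/2)*(1 + 4)/4) + 24*38 = -16/(9 + (1/2)*(1/4)*5) + 912 = -16/(9 + 5/8) + 912 = -16/77/8 + 912 = -16*8/77 + 912 = -128/77 + 912 = 70096/77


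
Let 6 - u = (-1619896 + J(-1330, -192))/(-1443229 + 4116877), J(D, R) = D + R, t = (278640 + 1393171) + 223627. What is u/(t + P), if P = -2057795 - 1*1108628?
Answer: -8831653/1699083251640 ≈ -5.1979e-6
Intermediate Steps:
t = 1895438 (t = 1671811 + 223627 = 1895438)
P = -3166423 (P = -2057795 - 1108628 = -3166423)
u = 8831653/1336824 (u = 6 - (-1619896 + (-1330 - 192))/(-1443229 + 4116877) = 6 - (-1619896 - 1522)/2673648 = 6 - (-1621418)/2673648 = 6 - 1*(-810709/1336824) = 6 + 810709/1336824 = 8831653/1336824 ≈ 6.6064)
u/(t + P) = 8831653/(1336824*(1895438 - 3166423)) = (8831653/1336824)/(-1270985) = (8831653/1336824)*(-1/1270985) = -8831653/1699083251640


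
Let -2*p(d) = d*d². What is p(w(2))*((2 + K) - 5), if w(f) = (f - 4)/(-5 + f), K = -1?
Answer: 16/27 ≈ 0.59259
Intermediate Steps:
w(f) = (-4 + f)/(-5 + f)
p(d) = -d³/2 (p(d) = -d*d²/2 = -d³/2)
p(w(2))*((2 + K) - 5) = (-(-4 + 2)³/(-5 + 2)³/2)*((2 - 1) - 5) = (-(-2/(-3))³/2)*(1 - 5) = -(-⅓*(-2))³/2*(-4) = -(⅔)³/2*(-4) = -½*8/27*(-4) = -4/27*(-4) = 16/27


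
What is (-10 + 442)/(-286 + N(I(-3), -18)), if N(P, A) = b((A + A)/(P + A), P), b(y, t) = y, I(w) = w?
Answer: -1512/995 ≈ -1.5196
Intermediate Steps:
N(P, A) = 2*A/(A + P) (N(P, A) = (A + A)/(P + A) = (2*A)/(A + P) = 2*A/(A + P))
(-10 + 442)/(-286 + N(I(-3), -18)) = (-10 + 442)/(-286 + 2*(-18)/(-18 - 3)) = 432/(-286 + 2*(-18)/(-21)) = 432/(-286 + 2*(-18)*(-1/21)) = 432/(-286 + 12/7) = 432/(-1990/7) = 432*(-7/1990) = -1512/995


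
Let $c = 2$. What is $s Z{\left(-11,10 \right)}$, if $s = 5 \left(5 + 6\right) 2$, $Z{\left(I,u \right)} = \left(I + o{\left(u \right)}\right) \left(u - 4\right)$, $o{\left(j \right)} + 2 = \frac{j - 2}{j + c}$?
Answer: $-8140$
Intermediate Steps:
$o{\left(j \right)} = -2 + \frac{-2 + j}{2 + j}$ ($o{\left(j \right)} = -2 + \frac{j - 2}{j + 2} = -2 + \frac{-2 + j}{2 + j}$)
$Z{\left(I,u \right)} = \left(-4 + u\right) \left(I + \frac{-6 - u}{2 + u}\right)$ ($Z{\left(I,u \right)} = \left(I + \frac{-6 - u}{2 + u}\right) \left(u - 4\right) = \left(I + \frac{-6 - u}{2 + u}\right) \left(-4 + u\right) = \left(-4 + u\right) \left(I + \frac{-6 - u}{2 + u}\right)$)
$s = 110$ ($s = 5 \cdot 11 \cdot 2 = 55 \cdot 2 = 110$)
$s Z{\left(-11,10 \right)} = 110 \frac{24 + 4 \cdot 10 - 10 \left(6 + 10\right) - 11 \left(-4 + 10\right) \left(2 + 10\right)}{2 + 10} = 110 \frac{24 + 40 - 10 \cdot 16 - 66 \cdot 12}{12} = 110 \frac{24 + 40 - 160 - 792}{12} = 110 \cdot \frac{1}{12} \left(-888\right) = 110 \left(-74\right) = -8140$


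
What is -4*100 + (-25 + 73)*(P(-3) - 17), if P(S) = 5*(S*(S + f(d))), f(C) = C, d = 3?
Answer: -1216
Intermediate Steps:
P(S) = 5*S*(3 + S) (P(S) = 5*(S*(S + 3)) = 5*(S*(3 + S)) = 5*S*(3 + S))
-4*100 + (-25 + 73)*(P(-3) - 17) = -4*100 + (-25 + 73)*(5*(-3)*(3 - 3) - 17) = -400 + 48*(5*(-3)*0 - 17) = -400 + 48*(0 - 17) = -400 + 48*(-17) = -400 - 816 = -1216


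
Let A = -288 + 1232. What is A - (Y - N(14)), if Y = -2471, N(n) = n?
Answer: 3429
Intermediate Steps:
A = 944
A - (Y - N(14)) = 944 - (-2471 - 1*14) = 944 - (-2471 - 14) = 944 - 1*(-2485) = 944 + 2485 = 3429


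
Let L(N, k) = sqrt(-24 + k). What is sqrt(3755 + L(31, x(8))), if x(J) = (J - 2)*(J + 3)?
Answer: sqrt(3755 + sqrt(42)) ≈ 61.331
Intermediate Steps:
x(J) = (-2 + J)*(3 + J)
sqrt(3755 + L(31, x(8))) = sqrt(3755 + sqrt(-24 + (-6 + 8 + 8**2))) = sqrt(3755 + sqrt(-24 + (-6 + 8 + 64))) = sqrt(3755 + sqrt(-24 + 66)) = sqrt(3755 + sqrt(42))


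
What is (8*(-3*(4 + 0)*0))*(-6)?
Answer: 0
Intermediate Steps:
(8*(-3*(4 + 0)*0))*(-6) = (8*(-3*4*0))*(-6) = (8*(-12*0))*(-6) = (8*0)*(-6) = 0*(-6) = 0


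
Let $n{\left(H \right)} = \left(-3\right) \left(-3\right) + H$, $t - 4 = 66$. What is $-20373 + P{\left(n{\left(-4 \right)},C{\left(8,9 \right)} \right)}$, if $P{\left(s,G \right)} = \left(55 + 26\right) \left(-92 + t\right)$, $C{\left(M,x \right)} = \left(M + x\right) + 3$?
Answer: $-22155$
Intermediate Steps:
$t = 70$ ($t = 4 + 66 = 70$)
$C{\left(M,x \right)} = 3 + M + x$
$n{\left(H \right)} = 9 + H$
$P{\left(s,G \right)} = -1782$ ($P{\left(s,G \right)} = \left(55 + 26\right) \left(-92 + 70\right) = 81 \left(-22\right) = -1782$)
$-20373 + P{\left(n{\left(-4 \right)},C{\left(8,9 \right)} \right)} = -20373 - 1782 = -22155$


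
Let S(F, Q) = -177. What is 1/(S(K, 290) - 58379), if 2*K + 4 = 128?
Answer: -1/58556 ≈ -1.7078e-5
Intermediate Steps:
K = 62 (K = -2 + (½)*128 = -2 + 64 = 62)
1/(S(K, 290) - 58379) = 1/(-177 - 58379) = 1/(-58556) = -1/58556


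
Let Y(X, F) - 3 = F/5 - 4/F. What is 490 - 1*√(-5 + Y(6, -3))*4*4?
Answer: 490 - 16*I*√285/15 ≈ 490.0 - 18.007*I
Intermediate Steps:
Y(X, F) = 3 - 4/F + F/5 (Y(X, F) = 3 + (F/5 - 4/F) = 3 + (-4/F + F/5) = 3 - 4/F + F/5)
490 - 1*√(-5 + Y(6, -3))*4*4 = 490 - 1*√(-5 + (3 - 4/(-3) + (⅕)*(-3)))*4*4 = 490 - 1*√(-5 + (3 - 4*(-⅓) - ⅗))*16 = 490 - 1*√(-5 + (3 + 4/3 - ⅗))*16 = 490 - 1*√(-5 + 56/15)*16 = 490 - 1*√(-19/15)*16 = 490 - 1*(I*√285/15)*16 = 490 - I*√285/15*16 = 490 - 16*I*√285/15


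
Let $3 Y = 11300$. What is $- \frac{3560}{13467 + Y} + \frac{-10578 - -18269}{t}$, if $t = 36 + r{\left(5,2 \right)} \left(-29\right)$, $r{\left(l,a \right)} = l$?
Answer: $- \frac{398796511}{5635409} \approx -70.766$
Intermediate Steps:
$Y = \frac{11300}{3}$ ($Y = \frac{1}{3} \cdot 11300 = \frac{11300}{3} \approx 3766.7$)
$t = -109$ ($t = 36 + 5 \left(-29\right) = 36 - 145 = -109$)
$- \frac{3560}{13467 + Y} + \frac{-10578 - -18269}{t} = - \frac{3560}{13467 + \frac{11300}{3}} + \frac{-10578 - -18269}{-109} = - \frac{3560}{\frac{51701}{3}} + \left(-10578 + 18269\right) \left(- \frac{1}{109}\right) = \left(-3560\right) \frac{3}{51701} + 7691 \left(- \frac{1}{109}\right) = - \frac{10680}{51701} - \frac{7691}{109} = - \frac{398796511}{5635409}$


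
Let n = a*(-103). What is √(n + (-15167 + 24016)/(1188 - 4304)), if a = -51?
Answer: √12744049721/1558 ≈ 72.458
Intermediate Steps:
n = 5253 (n = -51*(-103) = 5253)
√(n + (-15167 + 24016)/(1188 - 4304)) = √(5253 + (-15167 + 24016)/(1188 - 4304)) = √(5253 + 8849/(-3116)) = √(5253 + 8849*(-1/3116)) = √(5253 - 8849/3116) = √(16359499/3116) = √12744049721/1558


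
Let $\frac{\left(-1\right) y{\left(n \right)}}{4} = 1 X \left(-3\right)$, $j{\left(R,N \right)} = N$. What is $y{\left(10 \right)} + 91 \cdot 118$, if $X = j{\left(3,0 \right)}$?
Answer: $10738$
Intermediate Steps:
$X = 0$
$y{\left(n \right)} = 0$ ($y{\left(n \right)} = - 4 \cdot 1 \cdot 0 \left(-3\right) = - 4 \cdot 0 \left(-3\right) = \left(-4\right) 0 = 0$)
$y{\left(10 \right)} + 91 \cdot 118 = 0 + 91 \cdot 118 = 0 + 10738 = 10738$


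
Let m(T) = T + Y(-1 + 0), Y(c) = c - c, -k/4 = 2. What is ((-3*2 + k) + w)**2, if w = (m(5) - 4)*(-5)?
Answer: 361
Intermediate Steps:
k = -8 (k = -4*2 = -8)
Y(c) = 0
m(T) = T (m(T) = T + 0 = T)
w = -5 (w = (5 - 4)*(-5) = 1*(-5) = -5)
((-3*2 + k) + w)**2 = ((-3*2 - 8) - 5)**2 = ((-6 - 8) - 5)**2 = (-14 - 5)**2 = (-19)**2 = 361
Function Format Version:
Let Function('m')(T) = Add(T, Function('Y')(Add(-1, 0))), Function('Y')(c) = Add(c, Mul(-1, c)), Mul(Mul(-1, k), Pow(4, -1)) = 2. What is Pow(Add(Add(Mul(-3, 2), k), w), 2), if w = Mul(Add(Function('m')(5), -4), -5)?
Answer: 361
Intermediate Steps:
k = -8 (k = Mul(-4, 2) = -8)
Function('Y')(c) = 0
Function('m')(T) = T (Function('m')(T) = Add(T, 0) = T)
w = -5 (w = Mul(Add(5, -4), -5) = Mul(1, -5) = -5)
Pow(Add(Add(Mul(-3, 2), k), w), 2) = Pow(Add(Add(Mul(-3, 2), -8), -5), 2) = Pow(Add(Add(-6, -8), -5), 2) = Pow(Add(-14, -5), 2) = Pow(-19, 2) = 361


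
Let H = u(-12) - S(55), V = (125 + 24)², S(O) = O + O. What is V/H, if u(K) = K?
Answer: -22201/122 ≈ -181.98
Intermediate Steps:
S(O) = 2*O
V = 22201 (V = 149² = 22201)
H = -122 (H = -12 - 2*55 = -12 - 1*110 = -12 - 110 = -122)
V/H = 22201/(-122) = 22201*(-1/122) = -22201/122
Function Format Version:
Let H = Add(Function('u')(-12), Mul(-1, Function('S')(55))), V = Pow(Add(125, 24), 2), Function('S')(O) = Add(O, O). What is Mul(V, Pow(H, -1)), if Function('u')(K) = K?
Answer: Rational(-22201, 122) ≈ -181.98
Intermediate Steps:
Function('S')(O) = Mul(2, O)
V = 22201 (V = Pow(149, 2) = 22201)
H = -122 (H = Add(-12, Mul(-1, Mul(2, 55))) = Add(-12, Mul(-1, 110)) = Add(-12, -110) = -122)
Mul(V, Pow(H, -1)) = Mul(22201, Pow(-122, -1)) = Mul(22201, Rational(-1, 122)) = Rational(-22201, 122)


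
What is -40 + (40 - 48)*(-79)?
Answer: 592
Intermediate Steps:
-40 + (40 - 48)*(-79) = -40 - 8*(-79) = -40 + 632 = 592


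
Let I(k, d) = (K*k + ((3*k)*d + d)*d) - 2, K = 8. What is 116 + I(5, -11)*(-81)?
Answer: -159778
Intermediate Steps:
I(k, d) = -2 + 8*k + d*(d + 3*d*k) (I(k, d) = (8*k + ((3*k)*d + d)*d) - 2 = (8*k + (3*d*k + d)*d) - 2 = (8*k + (d + 3*d*k)*d) - 2 = (8*k + d*(d + 3*d*k)) - 2 = -2 + 8*k + d*(d + 3*d*k))
116 + I(5, -11)*(-81) = 116 + (-2 + (-11)**2 + 8*5 + 3*5*(-11)**2)*(-81) = 116 + (-2 + 121 + 40 + 3*5*121)*(-81) = 116 + (-2 + 121 + 40 + 1815)*(-81) = 116 + 1974*(-81) = 116 - 159894 = -159778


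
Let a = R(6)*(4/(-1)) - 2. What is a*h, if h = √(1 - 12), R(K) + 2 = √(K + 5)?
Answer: I*(-44 + 6*√11) ≈ -24.1*I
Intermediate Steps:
R(K) = -2 + √(5 + K) (R(K) = -2 + √(K + 5) = -2 + √(5 + K))
h = I*√11 (h = √(-11) = I*√11 ≈ 3.3166*I)
a = 6 - 4*√11 (a = (-2 + √(5 + 6))*(4/(-1)) - 2 = (-2 + √11)*(4*(-1)) - 2 = (-2 + √11)*(-4) - 2 = (8 - 4*√11) - 2 = 6 - 4*√11 ≈ -7.2665)
a*h = (6 - 4*√11)*(I*√11) = I*√11*(6 - 4*√11)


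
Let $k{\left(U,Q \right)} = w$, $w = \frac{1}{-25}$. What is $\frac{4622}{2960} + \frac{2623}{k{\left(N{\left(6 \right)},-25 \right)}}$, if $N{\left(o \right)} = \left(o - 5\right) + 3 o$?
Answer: $- \frac{97048689}{1480} \approx -65574.0$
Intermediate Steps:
$w = - \frac{1}{25} \approx -0.04$
$N{\left(o \right)} = -5 + 4 o$ ($N{\left(o \right)} = \left(-5 + o\right) + 3 o = -5 + 4 o$)
$k{\left(U,Q \right)} = - \frac{1}{25}$
$\frac{4622}{2960} + \frac{2623}{k{\left(N{\left(6 \right)},-25 \right)}} = \frac{4622}{2960} + \frac{2623}{- \frac{1}{25}} = 4622 \cdot \frac{1}{2960} + 2623 \left(-25\right) = \frac{2311}{1480} - 65575 = - \frac{97048689}{1480}$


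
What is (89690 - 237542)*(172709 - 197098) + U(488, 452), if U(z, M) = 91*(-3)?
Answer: 3605962155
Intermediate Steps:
U(z, M) = -273
(89690 - 237542)*(172709 - 197098) + U(488, 452) = (89690 - 237542)*(172709 - 197098) - 273 = -147852*(-24389) - 273 = 3605962428 - 273 = 3605962155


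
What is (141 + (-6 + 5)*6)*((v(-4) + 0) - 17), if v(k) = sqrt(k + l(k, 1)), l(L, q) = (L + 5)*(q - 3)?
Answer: -2295 + 135*I*sqrt(6) ≈ -2295.0 + 330.68*I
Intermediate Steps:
l(L, q) = (-3 + q)*(5 + L) (l(L, q) = (5 + L)*(-3 + q) = (-3 + q)*(5 + L))
v(k) = sqrt(-10 - k) (v(k) = sqrt(k + (-15 - 3*k + 5*1 + k*1)) = sqrt(k + (-15 - 3*k + 5 + k)) = sqrt(k + (-10 - 2*k)) = sqrt(-10 - k))
(141 + (-6 + 5)*6)*((v(-4) + 0) - 17) = (141 + (-6 + 5)*6)*((sqrt(-10 - 1*(-4)) + 0) - 17) = (141 - 1*6)*((sqrt(-10 + 4) + 0) - 17) = (141 - 6)*((sqrt(-6) + 0) - 17) = 135*((I*sqrt(6) + 0) - 17) = 135*(I*sqrt(6) - 17) = 135*(-17 + I*sqrt(6)) = -2295 + 135*I*sqrt(6)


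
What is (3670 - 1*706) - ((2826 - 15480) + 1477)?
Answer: 14141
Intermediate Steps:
(3670 - 1*706) - ((2826 - 15480) + 1477) = (3670 - 706) - (-12654 + 1477) = 2964 - 1*(-11177) = 2964 + 11177 = 14141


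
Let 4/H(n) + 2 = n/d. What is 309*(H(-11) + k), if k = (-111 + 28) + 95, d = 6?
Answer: 77868/23 ≈ 3385.6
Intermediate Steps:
H(n) = 4/(-2 + n/6)
k = 12 (k = -83 + 95 = 12)
309*(H(-11) + k) = 309*(24/(-12 - 11) + 12) = 309*(24/(-23) + 12) = 309*(24*(-1/23) + 12) = 309*(-24/23 + 12) = 309*(252/23) = 77868/23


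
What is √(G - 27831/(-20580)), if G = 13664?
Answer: √3281051095/490 ≈ 116.90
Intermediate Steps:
√(G - 27831/(-20580)) = √(13664 - 27831/(-20580)) = √(13664 - 27831*(-1/20580)) = √(13664 + 9277/6860) = √(93744317/6860) = √3281051095/490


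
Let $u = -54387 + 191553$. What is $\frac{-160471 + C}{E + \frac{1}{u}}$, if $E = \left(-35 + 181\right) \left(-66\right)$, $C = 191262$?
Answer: $- \frac{4223478306}{1321731575} \approx -3.1954$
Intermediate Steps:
$u = 137166$
$E = -9636$ ($E = 146 \left(-66\right) = -9636$)
$\frac{-160471 + C}{E + \frac{1}{u}} = \frac{-160471 + 191262}{-9636 + \frac{1}{137166}} = \frac{30791}{-9636 + \frac{1}{137166}} = \frac{30791}{- \frac{1321731575}{137166}} = 30791 \left(- \frac{137166}{1321731575}\right) = - \frac{4223478306}{1321731575}$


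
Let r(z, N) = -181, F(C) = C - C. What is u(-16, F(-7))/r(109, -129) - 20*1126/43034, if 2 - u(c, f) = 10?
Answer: -1865924/3894577 ≈ -0.47911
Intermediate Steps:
F(C) = 0
u(c, f) = -8 (u(c, f) = 2 - 1*10 = 2 - 10 = -8)
u(-16, F(-7))/r(109, -129) - 20*1126/43034 = -8/(-181) - 20*1126/43034 = -8*(-1/181) - 22520*1/43034 = 8/181 - 11260/21517 = -1865924/3894577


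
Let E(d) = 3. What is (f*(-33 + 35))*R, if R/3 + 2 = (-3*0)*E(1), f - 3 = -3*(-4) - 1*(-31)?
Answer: -552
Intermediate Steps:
f = 46 (f = 3 + (-3*(-4) - 1*(-31)) = 3 + (12 + 31) = 3 + 43 = 46)
R = -6 (R = -6 + 3*(-3*0*3) = -6 + 3*(0*3) = -6 + 3*0 = -6 + 0 = -6)
(f*(-33 + 35))*R = (46*(-33 + 35))*(-6) = (46*2)*(-6) = 92*(-6) = -552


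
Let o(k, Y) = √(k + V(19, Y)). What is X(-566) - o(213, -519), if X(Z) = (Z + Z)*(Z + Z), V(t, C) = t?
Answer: 1281424 - 2*√58 ≈ 1.2814e+6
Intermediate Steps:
X(Z) = 4*Z² (X(Z) = (2*Z)*(2*Z) = 4*Z²)
o(k, Y) = √(19 + k) (o(k, Y) = √(k + 19) = √(19 + k))
X(-566) - o(213, -519) = 4*(-566)² - √(19 + 213) = 4*320356 - √232 = 1281424 - 2*√58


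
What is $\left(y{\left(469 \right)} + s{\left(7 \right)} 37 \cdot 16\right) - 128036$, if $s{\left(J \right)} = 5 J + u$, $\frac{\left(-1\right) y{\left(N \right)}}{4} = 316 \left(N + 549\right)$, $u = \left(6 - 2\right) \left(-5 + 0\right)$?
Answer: $-1405908$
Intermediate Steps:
$u = -20$ ($u = 4 \left(-5\right) = -20$)
$y{\left(N \right)} = -693936 - 1264 N$ ($y{\left(N \right)} = - 4 \cdot 316 \left(N + 549\right) = - 4 \cdot 316 \left(549 + N\right) = - 4 \left(173484 + 316 N\right) = -693936 - 1264 N$)
$s{\left(J \right)} = -20 + 5 J$ ($s{\left(J \right)} = 5 J - 20 = -20 + 5 J$)
$\left(y{\left(469 \right)} + s{\left(7 \right)} 37 \cdot 16\right) - 128036 = \left(\left(-693936 - 592816\right) + \left(-20 + 5 \cdot 7\right) 37 \cdot 16\right) - 128036 = \left(\left(-693936 - 592816\right) + \left(-20 + 35\right) 37 \cdot 16\right) - 128036 = \left(-1286752 + 15 \cdot 37 \cdot 16\right) - 128036 = \left(-1286752 + 555 \cdot 16\right) - 128036 = \left(-1286752 + 8880\right) - 128036 = -1277872 - 128036 = -1405908$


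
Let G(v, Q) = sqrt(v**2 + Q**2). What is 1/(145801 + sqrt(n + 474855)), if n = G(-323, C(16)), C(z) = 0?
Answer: 145801/21257456423 - sqrt(475178)/21257456423 ≈ 6.8264e-6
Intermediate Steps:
G(v, Q) = sqrt(Q**2 + v**2)
n = 323 (n = sqrt(0**2 + (-323)**2) = sqrt(0 + 104329) = sqrt(104329) = 323)
1/(145801 + sqrt(n + 474855)) = 1/(145801 + sqrt(323 + 474855)) = 1/(145801 + sqrt(475178))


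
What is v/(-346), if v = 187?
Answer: -187/346 ≈ -0.54046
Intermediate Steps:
v/(-346) = 187/(-346) = 187*(-1/346) = -187/346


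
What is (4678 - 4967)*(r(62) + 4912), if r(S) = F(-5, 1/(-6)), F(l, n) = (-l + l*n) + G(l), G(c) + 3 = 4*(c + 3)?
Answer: -8508449/6 ≈ -1.4181e+6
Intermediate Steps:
G(c) = 9 + 4*c (G(c) = -3 + 4*(c + 3) = -3 + 4*(3 + c) = -3 + (12 + 4*c) = 9 + 4*c)
F(l, n) = 9 + 3*l + l*n (F(l, n) = (-l + l*n) + (9 + 4*l) = 9 + 3*l + l*n)
r(S) = -31/6 (r(S) = 9 + 3*(-5) - 5/(-6) = 9 - 15 - 5*(-⅙) = 9 - 15 + ⅚ = -31/6)
(4678 - 4967)*(r(62) + 4912) = (4678 - 4967)*(-31/6 + 4912) = -289*29441/6 = -8508449/6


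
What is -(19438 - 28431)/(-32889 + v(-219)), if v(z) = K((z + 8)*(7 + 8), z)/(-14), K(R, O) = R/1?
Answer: -125902/457281 ≈ -0.27533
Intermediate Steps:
K(R, O) = R (K(R, O) = R*1 = R)
v(z) = -60/7 - 15*z/14 (v(z) = ((z + 8)*(7 + 8))/(-14) = ((8 + z)*15)*(-1/14) = (120 + 15*z)*(-1/14) = -60/7 - 15*z/14)
-(19438 - 28431)/(-32889 + v(-219)) = -(19438 - 28431)/(-32889 + (-60/7 - 15/14*(-219))) = -(-8993)/(-32889 + (-60/7 + 3285/14)) = -(-8993)/(-32889 + 3165/14) = -(-8993)/(-457281/14) = -(-8993)*(-14)/457281 = -1*125902/457281 = -125902/457281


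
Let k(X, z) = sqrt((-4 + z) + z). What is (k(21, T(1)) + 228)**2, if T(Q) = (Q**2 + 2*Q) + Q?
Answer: 52900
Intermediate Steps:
T(Q) = Q**2 + 3*Q
k(X, z) = sqrt(-4 + 2*z)
(k(21, T(1)) + 228)**2 = (sqrt(-4 + 2*(1*(3 + 1))) + 228)**2 = (sqrt(-4 + 2*(1*4)) + 228)**2 = (sqrt(-4 + 2*4) + 228)**2 = (sqrt(-4 + 8) + 228)**2 = (sqrt(4) + 228)**2 = (2 + 228)**2 = 230**2 = 52900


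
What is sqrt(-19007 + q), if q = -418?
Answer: 5*I*sqrt(777) ≈ 139.37*I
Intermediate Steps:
sqrt(-19007 + q) = sqrt(-19007 - 418) = sqrt(-19425) = 5*I*sqrt(777)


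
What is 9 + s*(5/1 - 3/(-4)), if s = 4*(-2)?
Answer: -37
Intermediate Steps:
s = -8
9 + s*(5/1 - 3/(-4)) = 9 - 8*(5/1 - 3/(-4)) = 9 - 8*(5*1 - 3*(-¼)) = 9 - 8*(5 + ¾) = 9 - 8*23/4 = 9 - 46 = -37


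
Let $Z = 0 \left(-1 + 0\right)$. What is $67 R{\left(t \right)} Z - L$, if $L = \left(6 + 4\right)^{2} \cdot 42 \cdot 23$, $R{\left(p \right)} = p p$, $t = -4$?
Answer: $-96600$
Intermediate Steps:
$R{\left(p \right)} = p^{2}$
$Z = 0$ ($Z = 0 \left(-1\right) = 0$)
$L = 96600$ ($L = 10^{2} \cdot 42 \cdot 23 = 100 \cdot 42 \cdot 23 = 4200 \cdot 23 = 96600$)
$67 R{\left(t \right)} Z - L = 67 \left(-4\right)^{2} \cdot 0 - 96600 = 67 \cdot 16 \cdot 0 - 96600 = 1072 \cdot 0 - 96600 = 0 - 96600 = -96600$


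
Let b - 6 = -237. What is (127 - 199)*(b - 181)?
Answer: 29664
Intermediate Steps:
b = -231 (b = 6 - 237 = -231)
(127 - 199)*(b - 181) = (127 - 199)*(-231 - 181) = -72*(-412) = 29664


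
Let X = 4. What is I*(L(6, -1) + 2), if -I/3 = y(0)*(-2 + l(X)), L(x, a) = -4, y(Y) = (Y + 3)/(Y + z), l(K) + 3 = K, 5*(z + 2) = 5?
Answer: 18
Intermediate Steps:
z = -1 (z = -2 + (1/5)*5 = -2 + 1 = -1)
l(K) = -3 + K
y(Y) = (3 + Y)/(-1 + Y) (y(Y) = (Y + 3)/(Y - 1) = (3 + Y)/(-1 + Y))
I = -9 (I = -3*(3 + 0)/(-1 + 0)*(-2 + (-3 + 4)) = -3*3/(-1)*(-2 + 1) = -3*(-1*3)*(-1) = -(-9)*(-1) = -3*3 = -9)
I*(L(6, -1) + 2) = -9*(-4 + 2) = -9*(-2) = 18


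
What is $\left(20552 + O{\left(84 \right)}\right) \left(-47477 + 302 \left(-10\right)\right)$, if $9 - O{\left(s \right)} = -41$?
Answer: $-1040339194$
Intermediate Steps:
$O{\left(s \right)} = 50$ ($O{\left(s \right)} = 9 - -41 = 9 + 41 = 50$)
$\left(20552 + O{\left(84 \right)}\right) \left(-47477 + 302 \left(-10\right)\right) = \left(20552 + 50\right) \left(-47477 + 302 \left(-10\right)\right) = 20602 \left(-47477 - 3020\right) = 20602 \left(-50497\right) = -1040339194$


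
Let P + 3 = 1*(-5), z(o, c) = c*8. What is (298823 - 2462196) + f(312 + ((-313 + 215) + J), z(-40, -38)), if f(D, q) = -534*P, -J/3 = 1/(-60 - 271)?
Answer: -2159101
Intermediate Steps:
z(o, c) = 8*c
P = -8 (P = -3 + 1*(-5) = -3 - 5 = -8)
J = 3/331 (J = -3/(-60 - 271) = -3/(-331) = -3*(-1/331) = 3/331 ≈ 0.0090634)
f(D, q) = 4272 (f(D, q) = -534*(-8) = 4272)
(298823 - 2462196) + f(312 + ((-313 + 215) + J), z(-40, -38)) = (298823 - 2462196) + 4272 = -2163373 + 4272 = -2159101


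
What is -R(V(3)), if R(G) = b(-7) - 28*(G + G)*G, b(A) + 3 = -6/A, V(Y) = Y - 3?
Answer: 15/7 ≈ 2.1429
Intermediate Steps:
V(Y) = -3 + Y
b(A) = -3 - 6/A
R(G) = -15/7 - 56*G² (R(G) = (-3 - 6/(-7)) - 28*(G + G)*G = (-3 - 6*(-⅐)) - 28*(2*G)*G = (-3 + 6/7) - 56*G*G = -15/7 - 56*G²)
-R(V(3)) = -(-15/7 - 56*(-3 + 3)²) = -(-15/7 - 56*0²) = -(-15/7 - 56*0) = -(-15/7 + 0) = -1*(-15/7) = 15/7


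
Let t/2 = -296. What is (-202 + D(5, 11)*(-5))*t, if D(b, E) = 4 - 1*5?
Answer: 116624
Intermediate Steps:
t = -592 (t = 2*(-296) = -592)
D(b, E) = -1 (D(b, E) = 4 - 5 = -1)
(-202 + D(5, 11)*(-5))*t = (-202 - 1*(-5))*(-592) = (-202 + 5)*(-592) = -197*(-592) = 116624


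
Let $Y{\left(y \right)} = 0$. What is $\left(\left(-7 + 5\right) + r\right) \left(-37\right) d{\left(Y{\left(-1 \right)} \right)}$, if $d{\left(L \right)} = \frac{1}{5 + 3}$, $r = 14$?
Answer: $- \frac{111}{2} \approx -55.5$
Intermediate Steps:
$d{\left(L \right)} = \frac{1}{8}$
$\left(\left(-7 + 5\right) + r\right) \left(-37\right) d{\left(Y{\left(-1 \right)} \right)} = \left(\left(-7 + 5\right) + 14\right) \left(-37\right) \frac{1}{8} = \left(-2 + 14\right) \left(-37\right) \frac{1}{8} = 12 \left(-37\right) \frac{1}{8} = \left(-444\right) \frac{1}{8} = - \frac{111}{2}$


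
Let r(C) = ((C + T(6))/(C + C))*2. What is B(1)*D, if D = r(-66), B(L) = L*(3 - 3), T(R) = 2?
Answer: 0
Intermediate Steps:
B(L) = 0 (B(L) = L*0 = 0)
r(C) = (2 + C)/C (r(C) = ((C + 2)/(C + C))*2 = ((2 + C)/((2*C)))*2 = ((2 + C)*(1/(2*C)))*2 = ((2 + C)/(2*C))*2 = (2 + C)/C)
D = 32/33 (D = (2 - 66)/(-66) = -1/66*(-64) = 32/33 ≈ 0.96970)
B(1)*D = 0*(32/33) = 0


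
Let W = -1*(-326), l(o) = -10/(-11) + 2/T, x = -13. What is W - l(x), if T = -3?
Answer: 10750/33 ≈ 325.76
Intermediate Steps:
l(o) = 8/33 (l(o) = -10/(-11) + 2/(-3) = -10*(-1/11) + 2*(-⅓) = 10/11 - ⅔ = 8/33)
W = 326
W - l(x) = 326 - 1*8/33 = 326 - 8/33 = 10750/33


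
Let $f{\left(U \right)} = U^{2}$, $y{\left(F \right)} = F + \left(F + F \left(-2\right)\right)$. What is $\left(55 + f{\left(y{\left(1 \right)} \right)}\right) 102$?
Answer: $5610$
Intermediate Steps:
$y{\left(F \right)} = 0$ ($y{\left(F \right)} = F + \left(F - 2 F\right) = F - F = 0$)
$\left(55 + f{\left(y{\left(1 \right)} \right)}\right) 102 = \left(55 + 0^{2}\right) 102 = \left(55 + 0\right) 102 = 55 \cdot 102 = 5610$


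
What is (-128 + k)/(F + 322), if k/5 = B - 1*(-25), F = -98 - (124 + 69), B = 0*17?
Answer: -3/31 ≈ -0.096774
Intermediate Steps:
B = 0
F = -291 (F = -98 - 1*193 = -98 - 193 = -291)
k = 125 (k = 5*(0 - 1*(-25)) = 5*(0 + 25) = 5*25 = 125)
(-128 + k)/(F + 322) = (-128 + 125)/(-291 + 322) = -3/31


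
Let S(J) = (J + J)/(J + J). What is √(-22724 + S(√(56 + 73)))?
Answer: I*√22723 ≈ 150.74*I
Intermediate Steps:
S(J) = 1 (S(J) = (2*J)/((2*J)) = (2*J)*(1/(2*J)) = 1)
√(-22724 + S(√(56 + 73))) = √(-22724 + 1) = √(-22723) = I*√22723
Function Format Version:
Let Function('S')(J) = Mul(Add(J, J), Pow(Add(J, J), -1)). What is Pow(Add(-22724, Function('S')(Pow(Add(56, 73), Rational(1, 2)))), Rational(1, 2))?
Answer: Mul(I, Pow(22723, Rational(1, 2))) ≈ Mul(150.74, I)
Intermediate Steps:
Function('S')(J) = 1 (Function('S')(J) = Mul(Mul(2, J), Pow(Mul(2, J), -1)) = Mul(Mul(2, J), Mul(Rational(1, 2), Pow(J, -1))) = 1)
Pow(Add(-22724, Function('S')(Pow(Add(56, 73), Rational(1, 2)))), Rational(1, 2)) = Pow(Add(-22724, 1), Rational(1, 2)) = Pow(-22723, Rational(1, 2)) = Mul(I, Pow(22723, Rational(1, 2)))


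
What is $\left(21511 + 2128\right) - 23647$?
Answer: $-8$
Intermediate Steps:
$\left(21511 + 2128\right) - 23647 = 23639 - 23647 = -8$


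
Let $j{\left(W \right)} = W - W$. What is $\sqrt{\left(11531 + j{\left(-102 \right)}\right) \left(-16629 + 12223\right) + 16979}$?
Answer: $i \sqrt{50788607} \approx 7126.6 i$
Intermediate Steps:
$j{\left(W \right)} = 0$
$\sqrt{\left(11531 + j{\left(-102 \right)}\right) \left(-16629 + 12223\right) + 16979} = \sqrt{\left(11531 + 0\right) \left(-16629 + 12223\right) + 16979} = \sqrt{11531 \left(-4406\right) + 16979} = \sqrt{-50805586 + 16979} = \sqrt{-50788607} = i \sqrt{50788607}$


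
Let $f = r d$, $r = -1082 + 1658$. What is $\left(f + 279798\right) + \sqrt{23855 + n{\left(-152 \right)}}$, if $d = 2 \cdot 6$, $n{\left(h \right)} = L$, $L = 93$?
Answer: $286710 + 2 \sqrt{5987} \approx 2.8687 \cdot 10^{5}$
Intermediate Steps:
$n{\left(h \right)} = 93$
$r = 576$
$d = 12$
$f = 6912$ ($f = 576 \cdot 12 = 6912$)
$\left(f + 279798\right) + \sqrt{23855 + n{\left(-152 \right)}} = \left(6912 + 279798\right) + \sqrt{23855 + 93} = 286710 + \sqrt{23948} = 286710 + 2 \sqrt{5987}$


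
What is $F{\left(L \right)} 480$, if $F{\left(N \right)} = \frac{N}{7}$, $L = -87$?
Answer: $- \frac{41760}{7} \approx -5965.7$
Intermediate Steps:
$F{\left(N \right)} = \frac{N}{7}$ ($F{\left(N \right)} = N \frac{1}{7} = \frac{N}{7}$)
$F{\left(L \right)} 480 = \frac{1}{7} \left(-87\right) 480 = \left(- \frac{87}{7}\right) 480 = - \frac{41760}{7}$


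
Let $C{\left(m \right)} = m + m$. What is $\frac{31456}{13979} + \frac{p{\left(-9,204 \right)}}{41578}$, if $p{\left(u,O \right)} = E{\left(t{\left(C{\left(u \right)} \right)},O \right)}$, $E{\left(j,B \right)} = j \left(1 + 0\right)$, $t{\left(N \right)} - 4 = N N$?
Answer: $\frac{656231340}{290609431} \approx 2.2581$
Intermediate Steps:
$C{\left(m \right)} = 2 m$
$t{\left(N \right)} = 4 + N^{2}$ ($t{\left(N \right)} = 4 + N N = 4 + N^{2}$)
$E{\left(j,B \right)} = j$ ($E{\left(j,B \right)} = j 1 = j$)
$p{\left(u,O \right)} = 4 + 4 u^{2}$ ($p{\left(u,O \right)} = 4 + \left(2 u\right)^{2} = 4 + 4 u^{2}$)
$\frac{31456}{13979} + \frac{p{\left(-9,204 \right)}}{41578} = \frac{31456}{13979} + \frac{4 + 4 \left(-9\right)^{2}}{41578} = 31456 \cdot \frac{1}{13979} + \left(4 + 4 \cdot 81\right) \frac{1}{41578} = \frac{31456}{13979} + \left(4 + 324\right) \frac{1}{41578} = \frac{31456}{13979} + 328 \cdot \frac{1}{41578} = \frac{31456}{13979} + \frac{164}{20789} = \frac{656231340}{290609431}$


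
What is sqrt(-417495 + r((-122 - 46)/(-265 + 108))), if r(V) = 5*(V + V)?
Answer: I*sqrt(10290570495)/157 ≈ 646.13*I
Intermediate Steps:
r(V) = 10*V (r(V) = 5*(2*V) = 10*V)
sqrt(-417495 + r((-122 - 46)/(-265 + 108))) = sqrt(-417495 + 10*((-122 - 46)/(-265 + 108))) = sqrt(-417495 + 10*(-168/(-157))) = sqrt(-417495 + 10*(-168*(-1/157))) = sqrt(-417495 + 10*(168/157)) = sqrt(-417495 + 1680/157) = sqrt(-65545035/157) = I*sqrt(10290570495)/157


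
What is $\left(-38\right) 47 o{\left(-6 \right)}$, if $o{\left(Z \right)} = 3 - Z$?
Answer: $-16074$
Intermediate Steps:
$\left(-38\right) 47 o{\left(-6 \right)} = \left(-38\right) 47 \left(3 - -6\right) = - 1786 \left(3 + 6\right) = \left(-1786\right) 9 = -16074$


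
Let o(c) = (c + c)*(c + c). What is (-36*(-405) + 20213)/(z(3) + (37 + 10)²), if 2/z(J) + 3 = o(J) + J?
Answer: 626274/39763 ≈ 15.750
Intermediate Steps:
o(c) = 4*c² (o(c) = (2*c)*(2*c) = 4*c²)
z(J) = 2/(-3 + J + 4*J²) (z(J) = 2/(-3 + (4*J² + J)) = 2/(-3 + (J + 4*J²)) = 2/(-3 + J + 4*J²))
(-36*(-405) + 20213)/(z(3) + (37 + 10)²) = (-36*(-405) + 20213)/(2/(-3 + 3 + 4*3²) + (37 + 10)²) = (14580 + 20213)/(2/(-3 + 3 + 4*9) + 47²) = 34793/(2/(-3 + 3 + 36) + 2209) = 34793/(2/36 + 2209) = 34793/(2*(1/36) + 2209) = 34793/(1/18 + 2209) = 34793/(39763/18) = 34793*(18/39763) = 626274/39763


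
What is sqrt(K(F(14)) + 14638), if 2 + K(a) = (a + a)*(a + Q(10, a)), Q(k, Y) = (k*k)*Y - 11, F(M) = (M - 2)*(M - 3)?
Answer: 2*sqrt(882845) ≈ 1879.2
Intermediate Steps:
F(M) = (-3 + M)*(-2 + M) (F(M) = (-2 + M)*(-3 + M) = (-3 + M)*(-2 + M))
Q(k, Y) = -11 + Y*k**2 (Q(k, Y) = k**2*Y - 11 = Y*k**2 - 11 = -11 + Y*k**2)
K(a) = -2 + 2*a*(-11 + 101*a) (K(a) = -2 + (a + a)*(a + (-11 + a*10**2)) = -2 + (2*a)*(a + (-11 + a*100)) = -2 + (2*a)*(a + (-11 + 100*a)) = -2 + (2*a)*(-11 + 101*a) = -2 + 2*a*(-11 + 101*a))
sqrt(K(F(14)) + 14638) = sqrt((-2 - 22*(6 + 14**2 - 5*14) + 202*(6 + 14**2 - 5*14)**2) + 14638) = sqrt((-2 - 22*(6 + 196 - 70) + 202*(6 + 196 - 70)**2) + 14638) = sqrt((-2 - 22*132 + 202*132**2) + 14638) = sqrt((-2 - 2904 + 202*17424) + 14638) = sqrt((-2 - 2904 + 3519648) + 14638) = sqrt(3516742 + 14638) = sqrt(3531380) = 2*sqrt(882845)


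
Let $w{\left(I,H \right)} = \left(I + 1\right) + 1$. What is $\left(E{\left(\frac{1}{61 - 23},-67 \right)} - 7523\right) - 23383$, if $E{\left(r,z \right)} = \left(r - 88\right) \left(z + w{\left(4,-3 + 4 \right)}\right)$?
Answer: $- \frac{970505}{38} \approx -25540.0$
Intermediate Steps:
$w{\left(I,H \right)} = 2 + I$ ($w{\left(I,H \right)} = \left(1 + I\right) + 1 = 2 + I$)
$E{\left(r,z \right)} = \left(-88 + r\right) \left(6 + z\right)$ ($E{\left(r,z \right)} = \left(r - 88\right) \left(z + \left(2 + 4\right)\right) = \left(-88 + r\right) \left(z + 6\right) = \left(-88 + r\right) \left(6 + z\right)$)
$\left(E{\left(\frac{1}{61 - 23},-67 \right)} - 7523\right) - 23383 = \left(\left(-528 - -5896 + \frac{6}{61 - 23} + \frac{1}{61 - 23} \left(-67\right)\right) - 7523\right) - 23383 = \left(\left(-528 + 5896 + \frac{6}{38} + \frac{1}{38} \left(-67\right)\right) - 7523\right) - 23383 = \left(\left(-528 + 5896 + 6 \cdot \frac{1}{38} + \frac{1}{38} \left(-67\right)\right) - 7523\right) - 23383 = \left(\left(-528 + 5896 + \frac{3}{19} - \frac{67}{38}\right) - 7523\right) - 23383 = \left(\frac{203923}{38} - 7523\right) - 23383 = - \frac{81951}{38} - 23383 = - \frac{970505}{38}$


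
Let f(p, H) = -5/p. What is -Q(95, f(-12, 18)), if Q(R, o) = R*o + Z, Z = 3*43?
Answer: -2023/12 ≈ -168.58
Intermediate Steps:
Z = 129
Q(R, o) = 129 + R*o (Q(R, o) = R*o + 129 = 129 + R*o)
-Q(95, f(-12, 18)) = -(129 + 95*(-5/(-12))) = -(129 + 95*(-5*(-1/12))) = -(129 + 95*(5/12)) = -(129 + 475/12) = -1*2023/12 = -2023/12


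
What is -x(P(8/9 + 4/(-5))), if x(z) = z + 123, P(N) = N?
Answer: -5539/45 ≈ -123.09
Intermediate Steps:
x(z) = 123 + z
-x(P(8/9 + 4/(-5))) = -(123 + (8/9 + 4/(-5))) = -(123 + (8*(1/9) + 4*(-1/5))) = -(123 + (8/9 - 4/5)) = -(123 + 4/45) = -1*5539/45 = -5539/45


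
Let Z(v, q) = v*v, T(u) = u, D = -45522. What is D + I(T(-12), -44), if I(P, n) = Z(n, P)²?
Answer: 3702574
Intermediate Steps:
Z(v, q) = v²
I(P, n) = n⁴ (I(P, n) = (n²)² = n⁴)
D + I(T(-12), -44) = -45522 + (-44)⁴ = -45522 + 3748096 = 3702574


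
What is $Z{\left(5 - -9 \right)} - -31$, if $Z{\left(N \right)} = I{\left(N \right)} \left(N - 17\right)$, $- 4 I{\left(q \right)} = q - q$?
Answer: $31$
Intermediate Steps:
$I{\left(q \right)} = 0$ ($I{\left(q \right)} = - \frac{q - q}{4} = \left(- \frac{1}{4}\right) 0 = 0$)
$Z{\left(N \right)} = 0$ ($Z{\left(N \right)} = 0 \left(N - 17\right) = 0 \left(-17 + N\right) = 0$)
$Z{\left(5 - -9 \right)} - -31 = 0 - -31 = 0 + 31 = 31$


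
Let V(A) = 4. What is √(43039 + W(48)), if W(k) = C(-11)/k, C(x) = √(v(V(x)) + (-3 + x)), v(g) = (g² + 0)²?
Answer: √(6197616 + 33*√2)/12 ≈ 207.46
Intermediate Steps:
v(g) = g⁴ (v(g) = (g²)² = g⁴)
C(x) = √(253 + x) (C(x) = √(4⁴ + (-3 + x)) = √(256 + (-3 + x)) = √(253 + x))
W(k) = 11*√2/k (W(k) = √(253 - 11)/k = √242/k = (11*√2)/k = 11*√2/k)
√(43039 + W(48)) = √(43039 + 11*√2/48)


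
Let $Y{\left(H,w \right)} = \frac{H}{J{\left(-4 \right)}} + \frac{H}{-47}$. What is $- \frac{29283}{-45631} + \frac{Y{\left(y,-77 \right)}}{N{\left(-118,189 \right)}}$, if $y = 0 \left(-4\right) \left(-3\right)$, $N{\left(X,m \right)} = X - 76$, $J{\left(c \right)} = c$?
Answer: $\frac{29283}{45631} \approx 0.64174$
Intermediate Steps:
$N{\left(X,m \right)} = -76 + X$ ($N{\left(X,m \right)} = X - 76 = -76 + X$)
$y = 0$ ($y = 0 \left(-3\right) = 0$)
$Y{\left(H,w \right)} = - \frac{51 H}{188}$ ($Y{\left(H,w \right)} = \frac{H}{-4} + \frac{H}{-47} = H \left(- \frac{1}{4}\right) + H \left(- \frac{1}{47}\right) = - \frac{H}{4} - \frac{H}{47} = - \frac{51 H}{188}$)
$- \frac{29283}{-45631} + \frac{Y{\left(y,-77 \right)}}{N{\left(-118,189 \right)}} = - \frac{29283}{-45631} + \frac{\left(- \frac{51}{188}\right) 0}{-76 - 118} = \left(-29283\right) \left(- \frac{1}{45631}\right) + \frac{0}{-194} = \frac{29283}{45631} + 0 \left(- \frac{1}{194}\right) = \frac{29283}{45631} + 0 = \frac{29283}{45631}$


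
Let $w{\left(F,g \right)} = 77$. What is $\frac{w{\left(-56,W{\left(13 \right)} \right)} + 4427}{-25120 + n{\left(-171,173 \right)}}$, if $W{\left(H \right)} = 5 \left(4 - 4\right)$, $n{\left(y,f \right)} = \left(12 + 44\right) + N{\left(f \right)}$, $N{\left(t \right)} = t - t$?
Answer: $- \frac{563}{3133} \approx -0.1797$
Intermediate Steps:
$N{\left(t \right)} = 0$
$n{\left(y,f \right)} = 56$ ($n{\left(y,f \right)} = \left(12 + 44\right) + 0 = 56 + 0 = 56$)
$W{\left(H \right)} = 0$ ($W{\left(H \right)} = 5 \cdot 0 = 0$)
$\frac{w{\left(-56,W{\left(13 \right)} \right)} + 4427}{-25120 + n{\left(-171,173 \right)}} = \frac{77 + 4427}{-25120 + 56} = \frac{4504}{-25064} = 4504 \left(- \frac{1}{25064}\right) = - \frac{563}{3133}$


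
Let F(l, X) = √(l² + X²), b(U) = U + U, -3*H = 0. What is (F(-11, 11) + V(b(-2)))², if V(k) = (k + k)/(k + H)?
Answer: 246 + 44*√2 ≈ 308.23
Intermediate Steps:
H = 0 (H = -⅓*0 = 0)
b(U) = 2*U
F(l, X) = √(X² + l²)
V(k) = 2 (V(k) = (k + k)/(k + 0) = (2*k)/k = 2)
(F(-11, 11) + V(b(-2)))² = (√(11² + (-11)²) + 2)² = (√(121 + 121) + 2)² = (√242 + 2)² = (11*√2 + 2)² = (2 + 11*√2)²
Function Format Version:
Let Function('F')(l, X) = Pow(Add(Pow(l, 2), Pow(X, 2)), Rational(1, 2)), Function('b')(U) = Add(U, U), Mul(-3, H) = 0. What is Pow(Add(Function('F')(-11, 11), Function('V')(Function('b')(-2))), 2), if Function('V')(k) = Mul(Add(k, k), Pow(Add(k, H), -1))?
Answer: Add(246, Mul(44, Pow(2, Rational(1, 2)))) ≈ 308.23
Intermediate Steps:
H = 0 (H = Mul(Rational(-1, 3), 0) = 0)
Function('b')(U) = Mul(2, U)
Function('F')(l, X) = Pow(Add(Pow(X, 2), Pow(l, 2)), Rational(1, 2))
Function('V')(k) = 2 (Function('V')(k) = Mul(Add(k, k), Pow(Add(k, 0), -1)) = Mul(Mul(2, k), Pow(k, -1)) = 2)
Pow(Add(Function('F')(-11, 11), Function('V')(Function('b')(-2))), 2) = Pow(Add(Pow(Add(Pow(11, 2), Pow(-11, 2)), Rational(1, 2)), 2), 2) = Pow(Add(Pow(Add(121, 121), Rational(1, 2)), 2), 2) = Pow(Add(Pow(242, Rational(1, 2)), 2), 2) = Pow(Add(Mul(11, Pow(2, Rational(1, 2))), 2), 2) = Pow(Add(2, Mul(11, Pow(2, Rational(1, 2)))), 2)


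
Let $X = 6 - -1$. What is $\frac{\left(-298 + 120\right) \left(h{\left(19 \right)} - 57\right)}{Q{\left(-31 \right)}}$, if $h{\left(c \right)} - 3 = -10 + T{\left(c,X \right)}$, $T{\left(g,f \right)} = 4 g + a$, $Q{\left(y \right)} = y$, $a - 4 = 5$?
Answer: $\frac{3738}{31} \approx 120.58$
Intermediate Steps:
$a = 9$ ($a = 4 + 5 = 9$)
$X = 7$ ($X = 6 + 1 = 7$)
$T{\left(g,f \right)} = 9 + 4 g$ ($T{\left(g,f \right)} = 4 g + 9 = 9 + 4 g$)
$h{\left(c \right)} = 2 + 4 c$ ($h{\left(c \right)} = 3 + \left(-10 + \left(9 + 4 c\right)\right) = 3 + \left(-1 + 4 c\right) = 2 + 4 c$)
$\frac{\left(-298 + 120\right) \left(h{\left(19 \right)} - 57\right)}{Q{\left(-31 \right)}} = \frac{\left(-298 + 120\right) \left(\left(2 + 4 \cdot 19\right) - 57\right)}{-31} = - 178 \left(\left(2 + 76\right) - 57\right) \left(- \frac{1}{31}\right) = - 178 \left(78 - 57\right) \left(- \frac{1}{31}\right) = \left(-178\right) 21 \left(- \frac{1}{31}\right) = \left(-3738\right) \left(- \frac{1}{31}\right) = \frac{3738}{31}$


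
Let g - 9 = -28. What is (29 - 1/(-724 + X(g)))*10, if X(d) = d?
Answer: 215480/743 ≈ 290.01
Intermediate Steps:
g = -19 (g = 9 - 28 = -19)
(29 - 1/(-724 + X(g)))*10 = (29 - 1/(-724 - 19))*10 = (29 - 1/(-743))*10 = (29 - 1*(-1/743))*10 = (29 + 1/743)*10 = (21548/743)*10 = 215480/743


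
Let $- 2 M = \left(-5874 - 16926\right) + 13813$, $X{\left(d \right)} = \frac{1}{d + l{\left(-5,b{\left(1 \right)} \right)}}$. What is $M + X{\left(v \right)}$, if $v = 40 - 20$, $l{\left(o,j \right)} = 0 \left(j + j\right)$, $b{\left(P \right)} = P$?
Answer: $\frac{89871}{20} \approx 4493.5$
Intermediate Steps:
$l{\left(o,j \right)} = 0$ ($l{\left(o,j \right)} = 0 \cdot 2 j = 0$)
$v = 20$ ($v = 40 - 20 = 20$)
$X{\left(d \right)} = \frac{1}{d}$ ($X{\left(d \right)} = \frac{1}{d + 0} = \frac{1}{d}$)
$M = \frac{8987}{2}$ ($M = - \frac{\left(-5874 - 16926\right) + 13813}{2} = - \frac{-22800 + 13813}{2} = \left(- \frac{1}{2}\right) \left(-8987\right) = \frac{8987}{2} \approx 4493.5$)
$M + X{\left(v \right)} = \frac{8987}{2} + \frac{1}{20} = \frac{89871}{20}$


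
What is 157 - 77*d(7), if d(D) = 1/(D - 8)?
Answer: 234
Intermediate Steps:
d(D) = 1/(-8 + D)
157 - 77*d(7) = 157 - 77/(-8 + 7) = 157 - 77/(-1) = 157 - 77*(-1) = 157 + 77 = 234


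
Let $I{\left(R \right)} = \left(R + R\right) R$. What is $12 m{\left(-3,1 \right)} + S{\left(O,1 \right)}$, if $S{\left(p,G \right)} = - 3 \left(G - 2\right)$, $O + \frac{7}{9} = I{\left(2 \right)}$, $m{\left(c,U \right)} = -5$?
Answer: $-57$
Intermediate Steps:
$I{\left(R \right)} = 2 R^{2}$ ($I{\left(R \right)} = 2 R R = 2 R^{2}$)
$O = \frac{65}{9}$ ($O = - \frac{7}{9} + 2 \cdot 2^{2} = - \frac{7}{9} + 2 \cdot 4 = - \frac{7}{9} + 8 = \frac{65}{9} \approx 7.2222$)
$S{\left(p,G \right)} = 6 - 3 G$ ($S{\left(p,G \right)} = - 3 \left(-2 + G\right) = 6 - 3 G$)
$12 m{\left(-3,1 \right)} + S{\left(O,1 \right)} = 12 \left(-5\right) + \left(6 - 3\right) = -60 + \left(6 - 3\right) = -60 + 3 = -57$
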